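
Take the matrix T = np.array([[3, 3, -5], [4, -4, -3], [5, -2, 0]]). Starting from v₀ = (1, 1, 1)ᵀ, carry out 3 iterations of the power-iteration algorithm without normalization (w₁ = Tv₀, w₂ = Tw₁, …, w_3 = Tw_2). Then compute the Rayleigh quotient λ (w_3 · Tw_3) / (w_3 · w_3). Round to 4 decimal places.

-0.9798

w1 = Tv₀ = (3·1 + 3·1 + (-5)·1; 4·1 + (-4)·1 + (-3)·1; 5·1 + (-2)·1 + 0·1) = (1, -3, 3)
w2 = Tw1 = (3·1 + 3·(-3) + (-5)·3; 4·1 + (-4)·(-3) + (-3)·3; 5·1 + (-2)·(-3) + 0·3) = (-21, 7, 11)
w3 = Tw2 = (-97, -145, -119)
Tw3 = (-131, 549, -195)
w3·Tw3 = (-97)·(-131) + (-145)·549 + (-119)·(-195) = -43693; w3·w3 = (-97)·(-97) + (-145)·(-145) + (-119)·(-119) = 44595
λ ≈ -43693/44595 = -0.9798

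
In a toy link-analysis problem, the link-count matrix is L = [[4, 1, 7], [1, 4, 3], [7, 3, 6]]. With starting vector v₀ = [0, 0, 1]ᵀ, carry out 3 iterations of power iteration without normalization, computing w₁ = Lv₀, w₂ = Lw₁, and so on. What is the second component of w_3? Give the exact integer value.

503

w1 = Lv₀ = (4·0 + 1·0 + 7·1; 1·0 + 4·0 + 3·1; 7·0 + 3·0 + 6·1) = (7, 3, 6)
w2 = Lw1 = (4·7 + 1·3 + 7·6; 1·7 + 4·3 + 3·6; 7·7 + 3·3 + 6·6) = (73, 37, 94)
w3 = Lw2 = (987, 503, 1186)
The requested component of w3 is 503.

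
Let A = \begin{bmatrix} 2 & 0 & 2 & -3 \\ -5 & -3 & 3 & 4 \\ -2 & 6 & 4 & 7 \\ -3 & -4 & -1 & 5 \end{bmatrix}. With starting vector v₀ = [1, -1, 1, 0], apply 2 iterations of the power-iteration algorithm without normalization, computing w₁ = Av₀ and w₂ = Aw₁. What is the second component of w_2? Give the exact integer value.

w1 = Av₀ = (2·1 + 0·(-1) + 2·1 + (-3)·0; (-5)·1 + (-3)·(-1) + 3·1 + 4·0; (-2)·1 + 6·(-1) + 4·1 + 7·0; (-3)·1 + (-4)·(-1) + (-1)·1 + 5·0) = (4, 1, -4, 0)
w2 = Aw1 = (2·4 + 0·1 + 2·(-4) + (-3)·0; (-5)·4 + (-3)·1 + 3·(-4) + 4·0; (-2)·4 + 6·1 + 4·(-4) + 7·0; (-3)·4 + (-4)·1 + (-1)·(-4) + 5·0) = (0, -35, -18, -12)
The requested component of w2 is -35.

-35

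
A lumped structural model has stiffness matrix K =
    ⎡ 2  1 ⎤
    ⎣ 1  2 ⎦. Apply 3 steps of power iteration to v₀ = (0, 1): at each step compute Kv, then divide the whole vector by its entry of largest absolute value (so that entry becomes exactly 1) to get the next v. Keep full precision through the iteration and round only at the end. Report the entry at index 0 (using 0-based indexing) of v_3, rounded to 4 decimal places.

Kv0 = (1.00000, 2.00000); divide by 2.00000 → v1 = (0.50000, 1.00000)
Kv1 = (2.00000, 2.50000); divide by 2.50000 → v2 = (0.80000, 1.00000)
Kv2 = (2.60000, 2.80000); divide by 2.80000 → v3 = (0.92857, 1.00000)
Requested entry of v3: 13/14 = 0.9286

0.9286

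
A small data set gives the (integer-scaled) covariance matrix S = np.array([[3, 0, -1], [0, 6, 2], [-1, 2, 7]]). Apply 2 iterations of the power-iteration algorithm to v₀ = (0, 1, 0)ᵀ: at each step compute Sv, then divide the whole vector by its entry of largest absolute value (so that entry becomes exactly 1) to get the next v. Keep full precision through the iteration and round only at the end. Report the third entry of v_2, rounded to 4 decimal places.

Sv0 = (0.00000, 6.00000, 2.00000); divide by 6.00000 → v1 = (0.00000, 1.00000, 0.33333)
Sv1 = (-0.33333, 6.66667, 4.33333); divide by 6.66667 → v2 = (-0.05000, 1.00000, 0.65000)
Requested entry of v2: 26/40 = 0.6500

0.6500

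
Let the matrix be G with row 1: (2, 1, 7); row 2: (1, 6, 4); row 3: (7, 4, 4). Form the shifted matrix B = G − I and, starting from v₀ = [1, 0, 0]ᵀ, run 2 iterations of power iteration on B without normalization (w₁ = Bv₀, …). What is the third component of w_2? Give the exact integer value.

32

B = G − I has rows (1, 1, 7); (1, 5, 4); (7, 4, 3)
w1 = Bv₀ = (1, 1, 7)
w2 = Bw1 = (51, 34, 32)
Requested component of w2: 32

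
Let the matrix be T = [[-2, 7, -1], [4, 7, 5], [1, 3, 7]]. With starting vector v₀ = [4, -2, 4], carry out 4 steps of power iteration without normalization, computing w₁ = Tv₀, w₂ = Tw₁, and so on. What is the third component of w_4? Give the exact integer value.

25866

w1 = Tv₀ = ((-2)·4 + 7·(-2) + (-1)·4; 4·4 + 7·(-2) + 5·4; 1·4 + 3·(-2) + 7·4) = (-26, 22, 26)
w2 = Tw1 = ((-2)·(-26) + 7·22 + (-1)·26; 4·(-26) + 7·22 + 5·26; 1·(-26) + 3·22 + 7·26) = (180, 180, 222)
w3 = Tw2 = (678, 3090, 2274)
w4 = Tw3 = (18000, 35712, 25866)
The requested component of w4 is 25866.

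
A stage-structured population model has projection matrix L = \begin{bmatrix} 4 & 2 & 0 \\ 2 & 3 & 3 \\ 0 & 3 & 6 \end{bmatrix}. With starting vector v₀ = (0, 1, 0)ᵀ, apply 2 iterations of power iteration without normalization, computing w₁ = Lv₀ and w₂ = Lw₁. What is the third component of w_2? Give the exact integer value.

27

w1 = Lv₀ = (4·0 + 2·1 + 0·0; 2·0 + 3·1 + 3·0; 0·0 + 3·1 + 6·0) = (2, 3, 3)
w2 = Lw1 = (4·2 + 2·3 + 0·3; 2·2 + 3·3 + 3·3; 0·2 + 3·3 + 6·3) = (14, 22, 27)
The requested component of w2 is 27.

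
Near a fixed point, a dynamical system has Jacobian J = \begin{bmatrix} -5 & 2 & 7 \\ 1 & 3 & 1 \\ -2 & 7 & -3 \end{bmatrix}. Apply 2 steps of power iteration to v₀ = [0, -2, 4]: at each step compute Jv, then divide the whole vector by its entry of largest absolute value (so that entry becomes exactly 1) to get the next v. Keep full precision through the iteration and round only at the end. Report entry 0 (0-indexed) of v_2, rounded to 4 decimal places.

Jv0 = (24.00000, -2.00000, -26.00000); divide by -26.00000 → v1 = (-0.92308, 0.07692, 1.00000)
Jv1 = (11.76923, 0.30769, -0.61538); divide by 11.76923 → v2 = (1.00000, 0.02614, -0.05229)
Requested entry of v2: -306/-306 = 1.0000

1.0000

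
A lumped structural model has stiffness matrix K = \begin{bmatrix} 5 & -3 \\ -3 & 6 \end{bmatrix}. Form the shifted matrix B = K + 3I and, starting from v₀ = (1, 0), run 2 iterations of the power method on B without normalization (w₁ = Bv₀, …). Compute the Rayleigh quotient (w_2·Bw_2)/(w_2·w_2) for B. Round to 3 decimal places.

B = K + 3I has rows (8, -3); (-3, 9)
w1 = Bv₀ = (8, -3)
w2 = Bw1 = (73, -51)
Bw2 = (737, -678)
w2·Bw2 = 88379; w2·w2 = 7930; μ ≈ 88379/7930 = 11.145

11.145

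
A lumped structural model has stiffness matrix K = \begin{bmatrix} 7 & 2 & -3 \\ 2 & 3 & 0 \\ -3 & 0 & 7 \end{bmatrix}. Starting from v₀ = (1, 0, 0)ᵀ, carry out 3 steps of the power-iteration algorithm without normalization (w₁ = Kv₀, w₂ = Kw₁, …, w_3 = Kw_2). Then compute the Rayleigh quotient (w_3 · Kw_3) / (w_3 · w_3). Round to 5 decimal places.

10.25856

w1 = Kv₀ = (7·1 + 2·0 + (-3)·0; 2·1 + 3·0 + 0·0; (-3)·1 + 0·0 + 7·0) = (7, 2, -3)
w2 = Kw1 = (7·7 + 2·2 + (-3)·(-3); 2·7 + 3·2 + 0·(-3); (-3)·7 + 0·2 + 7·(-3)) = (62, 20, -42)
w3 = Kw2 = (600, 184, -480)
Kw3 = (6008, 1752, -5160)
w3·Kw3 = 600·6008 + 184·1752 + (-480)·(-5160) = 6403968; w3·w3 = 600·600 + 184·184 + (-480)·(-480) = 624256
λ ≈ 6403968/624256 = 10.25856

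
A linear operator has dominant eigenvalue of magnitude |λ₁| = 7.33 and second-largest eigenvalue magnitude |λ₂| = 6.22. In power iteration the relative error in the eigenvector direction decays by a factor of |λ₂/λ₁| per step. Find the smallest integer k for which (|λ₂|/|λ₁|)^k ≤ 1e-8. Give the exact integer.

|λ₂/λ₁| = 6.22/7.33 = 0.84857
Need k ≥ ln(1e-8) / ln(0.84857) = -18.4207 / -0.1642 ≈ 112.181
Smallest integer k satisfying the bound: 113

113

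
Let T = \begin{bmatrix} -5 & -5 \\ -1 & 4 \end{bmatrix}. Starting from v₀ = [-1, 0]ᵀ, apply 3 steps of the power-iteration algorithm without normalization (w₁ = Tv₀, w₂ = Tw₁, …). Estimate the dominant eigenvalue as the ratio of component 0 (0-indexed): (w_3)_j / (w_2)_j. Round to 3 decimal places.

λ ≈ -5.167

w1 = Tv₀ = (5, 1)
w2 = Tw1 = (-30, -1)
w3 = Tw2 = (155, 26)
Ratio at component: 155 / -30 = -5.167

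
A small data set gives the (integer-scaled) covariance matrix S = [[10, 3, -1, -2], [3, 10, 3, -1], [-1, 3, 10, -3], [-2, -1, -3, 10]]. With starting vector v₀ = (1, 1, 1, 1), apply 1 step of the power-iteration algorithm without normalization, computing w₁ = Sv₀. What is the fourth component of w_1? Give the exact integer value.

w1 = Sv₀ = (10, 15, 9, 4)
The requested component of w1 is 4.

4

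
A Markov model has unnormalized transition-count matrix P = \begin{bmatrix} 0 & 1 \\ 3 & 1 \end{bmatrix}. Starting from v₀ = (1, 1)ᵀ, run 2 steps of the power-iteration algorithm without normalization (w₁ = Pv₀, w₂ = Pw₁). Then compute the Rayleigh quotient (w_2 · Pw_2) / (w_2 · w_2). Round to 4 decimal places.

λ ≈ 2.4769

w1 = Pv₀ = (1, 4)
w2 = Pw1 = (4, 7)
Pw2 = (7, 19)
w2·Pw2 = 4·7 + 7·19 = 161; w2·w2 = 4·4 + 7·7 = 65
λ ≈ 161/65 = 2.4769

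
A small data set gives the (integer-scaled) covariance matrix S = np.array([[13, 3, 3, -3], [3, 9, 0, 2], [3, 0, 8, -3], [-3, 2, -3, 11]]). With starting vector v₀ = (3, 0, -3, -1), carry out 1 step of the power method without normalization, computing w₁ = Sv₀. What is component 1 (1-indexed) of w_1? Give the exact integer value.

w1 = Sv₀ = (13·3 + 3·0 + 3·(-3) + (-3)·(-1); 3·3 + 9·0 + 0·(-3) + 2·(-1); 3·3 + 0·0 + 8·(-3) + (-3)·(-1); (-3)·3 + 2·0 + (-3)·(-3) + 11·(-1)) = (33, 7, -12, -11)
The requested component of w1 is 33.

33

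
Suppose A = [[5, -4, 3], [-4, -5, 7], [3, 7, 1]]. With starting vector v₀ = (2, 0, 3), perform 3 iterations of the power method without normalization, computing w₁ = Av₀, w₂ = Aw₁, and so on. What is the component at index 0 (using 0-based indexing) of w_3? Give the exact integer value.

1133

w1 = Av₀ = (5·2 + (-4)·0 + 3·3; (-4)·2 + (-5)·0 + 7·3; 3·2 + 7·0 + 1·3) = (19, 13, 9)
w2 = Aw1 = (5·19 + (-4)·13 + 3·9; (-4)·19 + (-5)·13 + 7·9; 3·19 + 7·13 + 1·9) = (70, -78, 157)
w3 = Aw2 = (1133, 1209, -179)
The requested component of w3 is 1133.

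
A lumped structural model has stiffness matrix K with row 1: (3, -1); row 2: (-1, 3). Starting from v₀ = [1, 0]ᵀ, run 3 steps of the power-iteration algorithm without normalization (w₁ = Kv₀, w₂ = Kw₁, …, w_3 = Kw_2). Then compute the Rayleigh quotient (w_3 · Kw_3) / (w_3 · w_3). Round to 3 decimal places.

w1 = Kv₀ = (3, -1)
w2 = Kw1 = (10, -6)
w3 = Kw2 = (36, -28)
Kw3 = (136, -120)
w3·Kw3 = 36·136 + (-28)·(-120) = 8256; w3·w3 = 36·36 + (-28)·(-28) = 2080
λ ≈ 8256/2080 = 3.969

3.969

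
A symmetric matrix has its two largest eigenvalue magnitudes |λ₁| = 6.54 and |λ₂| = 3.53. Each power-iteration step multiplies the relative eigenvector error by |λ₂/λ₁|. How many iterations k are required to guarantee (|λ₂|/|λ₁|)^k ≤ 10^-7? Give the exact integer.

|λ₂/λ₁| = 3.53/6.54 = 0.53976
Need k ≥ ln(10^-7) / ln(0.53976) = -16.1181 / -0.6166 ≈ 26.139
Smallest integer k satisfying the bound: 27

27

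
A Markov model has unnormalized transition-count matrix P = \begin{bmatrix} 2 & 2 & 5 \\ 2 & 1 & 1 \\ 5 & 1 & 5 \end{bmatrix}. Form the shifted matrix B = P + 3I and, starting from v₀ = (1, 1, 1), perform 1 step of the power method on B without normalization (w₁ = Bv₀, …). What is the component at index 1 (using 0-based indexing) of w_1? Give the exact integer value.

7

B = P + 3I has rows (5, 2, 5); (2, 4, 1); (5, 1, 8)
w1 = Bv₀ = (12, 7, 14)
Requested component of w1: 7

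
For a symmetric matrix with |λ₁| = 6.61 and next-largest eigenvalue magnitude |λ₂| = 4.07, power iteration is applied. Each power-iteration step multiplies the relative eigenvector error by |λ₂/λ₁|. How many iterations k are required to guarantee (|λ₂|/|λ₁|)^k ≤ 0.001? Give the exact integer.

|λ₂/λ₁| = 4.07/6.61 = 0.61573
Need k ≥ ln(0.001) / ln(0.61573) = -6.9078 / -0.4849 ≈ 14.245
Smallest integer k satisfying the bound: 15

15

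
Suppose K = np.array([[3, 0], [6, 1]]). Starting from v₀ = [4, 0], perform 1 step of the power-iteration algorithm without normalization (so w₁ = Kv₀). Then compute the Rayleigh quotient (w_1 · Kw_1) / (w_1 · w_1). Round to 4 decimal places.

3.8000

w1 = Kv₀ = (3·4 + 0·0; 6·4 + 1·0) = (12, 24)
Kw1 = (36, 96)
w1·Kw1 = 12·36 + 24·96 = 2736; w1·w1 = 12·12 + 24·24 = 720
λ ≈ 2736/720 = 3.8000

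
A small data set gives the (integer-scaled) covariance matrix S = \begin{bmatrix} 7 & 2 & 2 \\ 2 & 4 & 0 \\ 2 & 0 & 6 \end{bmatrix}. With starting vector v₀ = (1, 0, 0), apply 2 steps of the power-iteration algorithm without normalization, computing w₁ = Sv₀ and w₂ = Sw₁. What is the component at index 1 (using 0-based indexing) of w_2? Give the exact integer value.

w1 = Sv₀ = (7, 2, 2)
w2 = Sw1 = (57, 22, 26)
The requested component of w2 is 22.

22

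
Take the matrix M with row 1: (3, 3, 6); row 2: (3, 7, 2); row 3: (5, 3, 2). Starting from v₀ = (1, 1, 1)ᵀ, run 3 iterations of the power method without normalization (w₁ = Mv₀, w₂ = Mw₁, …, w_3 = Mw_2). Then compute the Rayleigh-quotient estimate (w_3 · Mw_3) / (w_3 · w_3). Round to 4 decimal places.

w1 = Mv₀ = (12, 12, 10)
w2 = Mw1 = (132, 140, 116)
w3 = Mw2 = (1512, 1608, 1312)
Mw3 = (17232, 18416, 15008)
w3·Mw3 = 1512·17232 + 1608·18416 + 1312·15008 = 75358208; w3·w3 = 1512·1512 + 1608·1608 + 1312·1312 = 6593152
λ ≈ 75358208/6593152 = 11.4298

λ ≈ 11.4298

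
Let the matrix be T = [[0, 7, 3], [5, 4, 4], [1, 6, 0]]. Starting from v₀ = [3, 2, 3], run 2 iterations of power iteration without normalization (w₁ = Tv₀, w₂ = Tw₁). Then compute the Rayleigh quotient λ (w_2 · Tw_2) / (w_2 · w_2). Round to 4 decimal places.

10.5100

w1 = Tv₀ = (23, 35, 15)
w2 = Tw1 = (290, 315, 233)
Tw2 = (2904, 3642, 2180)
w2·Tw2 = 290·2904 + 315·3642 + 233·2180 = 2497330; w2·w2 = 290·290 + 315·315 + 233·233 = 237614
λ ≈ 2497330/237614 = 10.5100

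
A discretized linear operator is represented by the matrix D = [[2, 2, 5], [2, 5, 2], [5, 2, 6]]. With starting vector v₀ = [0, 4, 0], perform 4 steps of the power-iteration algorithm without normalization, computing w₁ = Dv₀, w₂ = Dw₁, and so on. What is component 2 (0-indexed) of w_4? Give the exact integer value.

16768

w1 = Dv₀ = (2·0 + 2·4 + 5·0; 2·0 + 5·4 + 2·0; 5·0 + 2·4 + 6·0) = (8, 20, 8)
w2 = Dw1 = (2·8 + 2·20 + 5·8; 2·8 + 5·20 + 2·8; 5·8 + 2·20 + 6·8) = (96, 132, 128)
w3 = Dw2 = (1096, 1108, 1512)
w4 = Dw3 = (11968, 10756, 16768)
The requested component of w4 is 16768.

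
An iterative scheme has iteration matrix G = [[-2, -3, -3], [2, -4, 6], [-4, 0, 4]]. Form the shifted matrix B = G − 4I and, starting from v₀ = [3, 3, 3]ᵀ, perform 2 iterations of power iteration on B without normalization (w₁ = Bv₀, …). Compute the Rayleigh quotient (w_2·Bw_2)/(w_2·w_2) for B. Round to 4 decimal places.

B = G − 4I has rows (-6, -3, -3); (2, -8, 6); (-4, 0, 0)
w1 = Bv₀ = ((-6)·3 + (-3)·3 + (-3)·3; 2·3 + (-8)·3 + 6·3; (-4)·3 + 0·3 + 0·3) = (-36, 0, -12)
w2 = Bw1 = ((-6)·(-36) + (-3)·0 + (-3)·(-12); 2·(-36) + (-8)·0 + 6·(-12); (-4)·(-36) + 0·0 + 0·(-12)) = (252, -144, 144)
Bw2 = (-1512, 2520, -1008)
w2·Bw2 = -889056; w2·w2 = 104976; μ ≈ -889056/104976 = -8.4691

-8.4691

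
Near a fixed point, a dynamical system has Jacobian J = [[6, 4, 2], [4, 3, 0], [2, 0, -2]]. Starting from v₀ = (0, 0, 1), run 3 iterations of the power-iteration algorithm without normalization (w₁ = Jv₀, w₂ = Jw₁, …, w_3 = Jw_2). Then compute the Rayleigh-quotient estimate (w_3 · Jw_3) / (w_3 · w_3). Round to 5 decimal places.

λ ≈ 8.72021

w1 = Jv₀ = (6·0 + 4·0 + 2·1; 4·0 + 3·0 + 0·1; 2·0 + 0·0 + (-2)·1) = (2, 0, -2)
w2 = Jw1 = (6·2 + 4·0 + 2·(-2); 4·2 + 3·0 + 0·(-2); 2·2 + 0·0 + (-2)·(-2)) = (8, 8, 8)
w3 = Jw2 = (96, 56, 0)
Jw3 = (800, 552, 192)
w3·Jw3 = 96·800 + 56·552 + 0·192 = 107712; w3·w3 = 96·96 + 56·56 + 0·0 = 12352
λ ≈ 107712/12352 = 8.72021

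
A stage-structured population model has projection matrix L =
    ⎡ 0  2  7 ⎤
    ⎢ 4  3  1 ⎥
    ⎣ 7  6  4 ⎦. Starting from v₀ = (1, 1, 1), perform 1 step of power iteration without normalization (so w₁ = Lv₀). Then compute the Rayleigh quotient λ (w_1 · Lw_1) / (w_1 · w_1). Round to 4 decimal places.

w1 = Lv₀ = (9, 8, 17)
Lw1 = (135, 77, 179)
w1·Lw1 = 9·135 + 8·77 + 17·179 = 4874; w1·w1 = 9·9 + 8·8 + 17·17 = 434
λ ≈ 4874/434 = 11.2304

λ ≈ 11.2304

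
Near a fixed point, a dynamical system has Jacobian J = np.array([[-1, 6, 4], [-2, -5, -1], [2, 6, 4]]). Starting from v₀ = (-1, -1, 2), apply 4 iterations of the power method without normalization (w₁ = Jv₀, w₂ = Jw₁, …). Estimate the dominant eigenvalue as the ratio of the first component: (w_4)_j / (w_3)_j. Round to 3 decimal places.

-7.348

w1 = Jv₀ = ((-1)·(-1) + 6·(-1) + 4·2; (-2)·(-1) + (-5)·(-1) + (-1)·2; 2·(-1) + 6·(-1) + 4·2) = (3, 5, 0)
w2 = Jw1 = ((-1)·3 + 6·5 + 4·0; (-2)·3 + (-5)·5 + (-1)·0; 2·3 + 6·5 + 4·0) = (27, -31, 36)
w3 = Jw2 = (-69, 65, 12)
w4 = Jw3 = (507, -199, 300)
Ratio at component: 507 / -69 = -7.348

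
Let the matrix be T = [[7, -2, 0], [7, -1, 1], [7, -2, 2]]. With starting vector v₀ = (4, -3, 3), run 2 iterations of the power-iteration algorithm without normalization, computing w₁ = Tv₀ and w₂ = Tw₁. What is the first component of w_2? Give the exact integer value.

w1 = Tv₀ = (7·4 + (-2)·(-3) + 0·3; 7·4 + (-1)·(-3) + 1·3; 7·4 + (-2)·(-3) + 2·3) = (34, 34, 40)
w2 = Tw1 = (7·34 + (-2)·34 + 0·40; 7·34 + (-1)·34 + 1·40; 7·34 + (-2)·34 + 2·40) = (170, 244, 250)
The requested component of w2 is 170.

170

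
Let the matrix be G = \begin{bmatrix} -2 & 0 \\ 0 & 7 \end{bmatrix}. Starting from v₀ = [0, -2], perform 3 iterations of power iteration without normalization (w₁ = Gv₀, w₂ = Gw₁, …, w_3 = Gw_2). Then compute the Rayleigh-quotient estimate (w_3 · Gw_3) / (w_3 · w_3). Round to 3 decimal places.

7.000

w1 = Gv₀ = (0, -14)
w2 = Gw1 = (0, -98)
w3 = Gw2 = (0, -686)
Gw3 = (0, -4802)
w3·Gw3 = 0·0 + (-686)·(-4802) = 3294172; w3·w3 = 0·0 + (-686)·(-686) = 470596
λ ≈ 3294172/470596 = 7.000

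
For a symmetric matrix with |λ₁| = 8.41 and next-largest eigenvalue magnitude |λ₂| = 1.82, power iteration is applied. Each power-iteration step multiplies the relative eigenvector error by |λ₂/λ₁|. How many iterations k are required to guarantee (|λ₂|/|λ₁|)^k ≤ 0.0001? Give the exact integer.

7

|λ₂/λ₁| = 1.82/8.41 = 0.21641
Need k ≥ ln(0.0001) / ln(0.21641) = -9.2103 / -1.5306 ≈ 6.018
Smallest integer k satisfying the bound: 7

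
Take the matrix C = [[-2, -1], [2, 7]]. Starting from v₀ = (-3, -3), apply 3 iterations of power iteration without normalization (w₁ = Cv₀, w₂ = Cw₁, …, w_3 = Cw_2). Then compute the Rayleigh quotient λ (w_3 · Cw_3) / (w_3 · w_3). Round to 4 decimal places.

w1 = Cv₀ = (9, -27)
w2 = Cw1 = (9, -171)
w3 = Cw2 = (153, -1179)
Cw3 = (873, -7947)
w3·Cw3 = 153·873 + (-1179)·(-7947) = 9503082; w3·w3 = 153·153 + (-1179)·(-1179) = 1413450
λ ≈ 9503082/1413450 = 6.7233

λ ≈ 6.7233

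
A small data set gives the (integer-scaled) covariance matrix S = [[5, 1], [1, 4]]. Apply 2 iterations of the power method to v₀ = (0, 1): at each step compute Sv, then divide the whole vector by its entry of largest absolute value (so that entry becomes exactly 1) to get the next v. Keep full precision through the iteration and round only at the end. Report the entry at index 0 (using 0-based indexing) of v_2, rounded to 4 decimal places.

0.5294

Sv0 = (1.00000, 4.00000); divide by 4.00000 → v1 = (0.25000, 1.00000)
Sv1 = (2.25000, 4.25000); divide by 4.25000 → v2 = (0.52941, 1.00000)
Requested entry of v2: 9/17 = 0.5294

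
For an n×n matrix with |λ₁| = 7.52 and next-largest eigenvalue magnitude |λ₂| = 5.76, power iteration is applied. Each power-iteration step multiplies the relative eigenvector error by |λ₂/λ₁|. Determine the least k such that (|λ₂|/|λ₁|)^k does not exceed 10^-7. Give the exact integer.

61

|λ₂/λ₁| = 5.76/7.52 = 0.76596
Need k ≥ ln(10^-7) / ln(0.76596) = -16.1181 / -0.2666 ≈ 60.451
Smallest integer k satisfying the bound: 61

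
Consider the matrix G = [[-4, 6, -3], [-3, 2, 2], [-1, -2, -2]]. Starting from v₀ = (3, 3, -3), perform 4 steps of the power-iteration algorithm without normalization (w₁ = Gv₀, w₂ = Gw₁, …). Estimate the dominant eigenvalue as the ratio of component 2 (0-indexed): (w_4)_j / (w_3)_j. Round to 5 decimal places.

-3.64000

w1 = Gv₀ = ((-4)·3 + 6·3 + (-3)·(-3); (-3)·3 + 2·3 + 2·(-3); (-1)·3 + (-2)·3 + (-2)·(-3)) = (15, -9, -3)
w2 = Gw1 = ((-4)·15 + 6·(-9) + (-3)·(-3); (-3)·15 + 2·(-9) + 2·(-3); (-1)·15 + (-2)·(-9) + (-2)·(-3)) = (-105, -69, 9)
w3 = Gw2 = (-21, 195, 225)
w4 = Gw3 = (579, 903, -819)
Ratio at component: -819 / 225 = -3.64000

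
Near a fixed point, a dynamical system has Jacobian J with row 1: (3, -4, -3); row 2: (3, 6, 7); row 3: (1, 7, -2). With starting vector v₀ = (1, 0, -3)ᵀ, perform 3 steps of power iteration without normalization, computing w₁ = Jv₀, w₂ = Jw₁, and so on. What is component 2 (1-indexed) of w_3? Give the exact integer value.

w1 = Jv₀ = (3·1 + (-4)·0 + (-3)·(-3); 3·1 + 6·0 + 7·(-3); 1·1 + 7·0 + (-2)·(-3)) = (12, -18, 7)
w2 = Jw1 = (3·12 + (-4)·(-18) + (-3)·7; 3·12 + 6·(-18) + 7·7; 1·12 + 7·(-18) + (-2)·7) = (87, -23, -128)
w3 = Jw2 = (737, -773, 182)
The requested component of w3 is -773.

-773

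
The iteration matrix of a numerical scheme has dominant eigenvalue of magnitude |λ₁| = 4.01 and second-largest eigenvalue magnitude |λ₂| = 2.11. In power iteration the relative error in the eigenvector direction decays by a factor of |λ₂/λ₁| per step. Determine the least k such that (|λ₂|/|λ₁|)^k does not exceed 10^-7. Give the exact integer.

26

|λ₂/λ₁| = 2.11/4.01 = 0.52618
Need k ≥ ln(10^-7) / ln(0.52618) = -16.1181 / -0.6421 ≈ 25.102
Smallest integer k satisfying the bound: 26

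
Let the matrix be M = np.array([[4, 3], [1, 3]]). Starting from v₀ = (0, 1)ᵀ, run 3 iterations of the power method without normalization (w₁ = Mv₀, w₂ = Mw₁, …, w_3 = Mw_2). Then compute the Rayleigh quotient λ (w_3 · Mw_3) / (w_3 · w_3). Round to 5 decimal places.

w1 = Mv₀ = (4·0 + 3·1; 1·0 + 3·1) = (3, 3)
w2 = Mw1 = (4·3 + 3·3; 1·3 + 3·3) = (21, 12)
w3 = Mw2 = (120, 57)
Mw3 = (651, 291)
w3·Mw3 = 120·651 + 57·291 = 94707; w3·w3 = 120·120 + 57·57 = 17649
λ ≈ 94707/17649 = 5.36614

λ ≈ 5.36614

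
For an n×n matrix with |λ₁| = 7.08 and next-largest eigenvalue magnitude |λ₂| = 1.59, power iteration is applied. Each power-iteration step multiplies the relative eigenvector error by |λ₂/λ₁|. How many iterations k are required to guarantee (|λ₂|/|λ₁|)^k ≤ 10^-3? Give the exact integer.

|λ₂/λ₁| = 1.59/7.08 = 0.22458
Need k ≥ ln(10^-3) / ln(0.22458) = -6.9078 / -1.4935 ≈ 4.625
Smallest integer k satisfying the bound: 5

5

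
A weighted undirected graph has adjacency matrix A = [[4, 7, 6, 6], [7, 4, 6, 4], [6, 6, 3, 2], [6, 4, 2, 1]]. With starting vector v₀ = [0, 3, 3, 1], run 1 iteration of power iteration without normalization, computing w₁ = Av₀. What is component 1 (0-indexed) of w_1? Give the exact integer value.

34

w1 = Av₀ = (4·0 + 7·3 + 6·3 + 6·1; 7·0 + 4·3 + 6·3 + 4·1; 6·0 + 6·3 + 3·3 + 2·1; 6·0 + 4·3 + 2·3 + 1·1) = (45, 34, 29, 19)
The requested component of w1 is 34.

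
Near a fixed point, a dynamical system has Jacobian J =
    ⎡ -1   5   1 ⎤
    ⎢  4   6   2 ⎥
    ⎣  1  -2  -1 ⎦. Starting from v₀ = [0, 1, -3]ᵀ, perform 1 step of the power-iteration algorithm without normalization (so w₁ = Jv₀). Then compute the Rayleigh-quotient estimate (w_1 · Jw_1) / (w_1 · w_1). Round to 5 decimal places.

w1 = Jv₀ = ((-1)·0 + 5·1 + 1·(-3); 4·0 + 6·1 + 2·(-3); 1·0 + (-2)·1 + (-1)·(-3)) = (2, 0, 1)
Jw1 = (-1, 10, 1)
w1·Jw1 = 2·(-1) + 0·10 + 1·1 = -1; w1·w1 = 2·2 + 0·0 + 1·1 = 5
λ ≈ -1/5 = -0.20000

λ ≈ -0.20000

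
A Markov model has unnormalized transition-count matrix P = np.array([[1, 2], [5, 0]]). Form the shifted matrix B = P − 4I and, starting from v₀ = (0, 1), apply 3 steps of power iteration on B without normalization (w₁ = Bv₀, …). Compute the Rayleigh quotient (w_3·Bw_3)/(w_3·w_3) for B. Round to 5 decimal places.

μ ≈ -6.70137

B = P − 4I has rows (-3, 2); (5, -4)
w1 = Bv₀ = ((-3)·0 + 2·1; 5·0 + (-4)·1) = (2, -4)
w2 = Bw1 = ((-3)·2 + 2·(-4); 5·2 + (-4)·(-4)) = (-14, 26)
w3 = Bw2 = (94, -174)
Bw3 = (-630, 1166)
w3·Bw3 = -262104; w3·w3 = 39112; μ ≈ -262104/39112 = -6.70137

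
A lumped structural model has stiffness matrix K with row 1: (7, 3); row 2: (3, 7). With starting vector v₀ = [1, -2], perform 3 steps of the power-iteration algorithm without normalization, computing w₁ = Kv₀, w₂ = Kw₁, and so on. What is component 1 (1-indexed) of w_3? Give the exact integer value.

-404

w1 = Kv₀ = (1, -11)
w2 = Kw1 = (-26, -74)
w3 = Kw2 = (-404, -596)
The requested component of w3 is -404.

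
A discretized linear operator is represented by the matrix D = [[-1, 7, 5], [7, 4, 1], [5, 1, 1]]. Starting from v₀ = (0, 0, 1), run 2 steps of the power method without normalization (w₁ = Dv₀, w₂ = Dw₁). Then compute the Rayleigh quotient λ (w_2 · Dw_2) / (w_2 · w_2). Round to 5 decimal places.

λ ≈ 6.32885

w1 = Dv₀ = ((-1)·0 + 7·0 + 5·1; 7·0 + 4·0 + 1·1; 5·0 + 1·0 + 1·1) = (5, 1, 1)
w2 = Dw1 = ((-1)·5 + 7·1 + 5·1; 7·5 + 4·1 + 1·1; 5·5 + 1·1 + 1·1) = (7, 40, 27)
Dw2 = (408, 236, 102)
w2·Dw2 = 7·408 + 40·236 + 27·102 = 15050; w2·w2 = 7·7 + 40·40 + 27·27 = 2378
λ ≈ 15050/2378 = 6.32885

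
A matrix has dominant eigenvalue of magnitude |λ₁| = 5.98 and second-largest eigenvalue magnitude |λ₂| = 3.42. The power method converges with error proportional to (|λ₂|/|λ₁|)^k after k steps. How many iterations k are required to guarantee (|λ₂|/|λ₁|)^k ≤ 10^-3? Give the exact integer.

13

|λ₂/λ₁| = 3.42/5.98 = 0.57191
Need k ≥ ln(10^-3) / ln(0.57191) = -6.9078 / -0.5588 ≈ 12.362
Smallest integer k satisfying the bound: 13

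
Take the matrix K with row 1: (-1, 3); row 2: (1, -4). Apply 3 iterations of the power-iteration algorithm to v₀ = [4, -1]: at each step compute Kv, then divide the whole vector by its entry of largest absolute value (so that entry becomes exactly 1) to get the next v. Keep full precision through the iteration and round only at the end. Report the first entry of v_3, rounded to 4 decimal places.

Kv0 = (-7.00000, 8.00000); divide by 8.00000 → v1 = (-0.87500, 1.00000)
Kv1 = (3.87500, -4.87500); divide by -4.87500 → v2 = (-0.79487, 1.00000)
Kv2 = (3.79487, -4.79487); divide by -4.79487 → v3 = (-0.79144, 1.00000)
Requested entry of v3: -148/187 = -0.7914

-0.7914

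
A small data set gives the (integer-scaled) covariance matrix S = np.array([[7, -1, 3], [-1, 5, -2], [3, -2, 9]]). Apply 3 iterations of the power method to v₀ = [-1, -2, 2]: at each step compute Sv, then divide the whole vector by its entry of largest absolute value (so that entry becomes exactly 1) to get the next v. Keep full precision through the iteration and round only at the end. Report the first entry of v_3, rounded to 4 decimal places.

Sv0 = (1.00000, -13.00000, 19.00000); divide by 19.00000 → v1 = (0.05263, -0.68421, 1.00000)
Sv1 = (4.05263, -5.47368, 10.52632); divide by 10.52632 → v2 = (0.38500, -0.52000, 1.00000)
Sv2 = (6.21500, -4.98500, 11.19500); divide by 11.19500 → v3 = (0.55516, -0.44529, 1.00000)
Requested entry of v3: 1243/2239 = 0.5552

0.5552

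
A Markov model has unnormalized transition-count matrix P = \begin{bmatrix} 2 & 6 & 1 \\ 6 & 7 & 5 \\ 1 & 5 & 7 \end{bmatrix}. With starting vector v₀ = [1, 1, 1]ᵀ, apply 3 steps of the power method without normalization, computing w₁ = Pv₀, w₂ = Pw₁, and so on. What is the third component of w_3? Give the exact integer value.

2694

w1 = Pv₀ = (9, 18, 13)
w2 = Pw1 = (139, 245, 190)
w3 = Pw2 = (1938, 3499, 2694)
The requested component of w3 is 2694.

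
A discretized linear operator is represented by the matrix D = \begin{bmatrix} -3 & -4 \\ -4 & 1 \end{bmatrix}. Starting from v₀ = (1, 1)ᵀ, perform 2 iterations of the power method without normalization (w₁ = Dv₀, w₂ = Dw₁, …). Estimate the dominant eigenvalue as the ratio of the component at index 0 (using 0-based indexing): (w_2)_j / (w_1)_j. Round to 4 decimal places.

λ ≈ -4.7143

w1 = Dv₀ = (-7, -3)
w2 = Dw1 = (33, 25)
Ratio at component: 33 / -7 = -4.7143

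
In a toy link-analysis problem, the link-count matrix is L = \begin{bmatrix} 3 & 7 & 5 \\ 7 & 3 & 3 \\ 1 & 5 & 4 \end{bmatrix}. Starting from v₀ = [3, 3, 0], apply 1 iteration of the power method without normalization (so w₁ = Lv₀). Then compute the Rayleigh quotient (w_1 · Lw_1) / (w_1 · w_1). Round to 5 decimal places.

w1 = Lv₀ = (3·3 + 7·3 + 5·0; 7·3 + 3·3 + 3·0; 1·3 + 5·3 + 4·0) = (30, 30, 18)
Lw1 = (390, 354, 252)
w1·Lw1 = 30·390 + 30·354 + 18·252 = 26856; w1·w1 = 30·30 + 30·30 + 18·18 = 2124
λ ≈ 26856/2124 = 12.64407

12.64407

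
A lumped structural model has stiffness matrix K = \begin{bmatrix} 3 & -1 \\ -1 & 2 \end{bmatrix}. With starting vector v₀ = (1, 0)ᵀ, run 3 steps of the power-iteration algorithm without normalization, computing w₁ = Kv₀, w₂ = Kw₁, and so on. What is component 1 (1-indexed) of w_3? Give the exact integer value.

w1 = Kv₀ = (3, -1)
w2 = Kw1 = (10, -5)
w3 = Kw2 = (35, -20)
The requested component of w3 is 35.

35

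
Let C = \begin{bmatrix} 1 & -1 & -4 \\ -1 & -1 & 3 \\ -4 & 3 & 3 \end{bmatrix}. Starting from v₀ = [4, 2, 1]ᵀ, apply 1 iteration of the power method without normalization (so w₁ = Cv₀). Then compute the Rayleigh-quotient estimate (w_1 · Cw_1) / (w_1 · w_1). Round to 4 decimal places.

w1 = Cv₀ = (-2, -3, -7)
Cw1 = (29, -16, -22)
w1·Cw1 = (-2)·29 + (-3)·(-16) + (-7)·(-22) = 144; w1·w1 = (-2)·(-2) + (-3)·(-3) + (-7)·(-7) = 62
λ ≈ 144/62 = 2.3226

2.3226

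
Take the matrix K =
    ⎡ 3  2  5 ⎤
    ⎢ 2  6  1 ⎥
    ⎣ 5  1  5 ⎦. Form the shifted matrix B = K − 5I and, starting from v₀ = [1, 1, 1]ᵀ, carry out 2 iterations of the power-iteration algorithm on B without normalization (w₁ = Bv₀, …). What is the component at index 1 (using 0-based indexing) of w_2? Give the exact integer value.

20

B = K − 5I has rows (-2, 2, 5); (2, 1, 1); (5, 1, 0)
w1 = Bv₀ = ((-2)·1 + 2·1 + 5·1; 2·1 + 1·1 + 1·1; 5·1 + 1·1 + 0·1) = (5, 4, 6)
w2 = Bw1 = ((-2)·5 + 2·4 + 5·6; 2·5 + 1·4 + 1·6; 5·5 + 1·4 + 0·6) = (28, 20, 29)
Requested component of w2: 20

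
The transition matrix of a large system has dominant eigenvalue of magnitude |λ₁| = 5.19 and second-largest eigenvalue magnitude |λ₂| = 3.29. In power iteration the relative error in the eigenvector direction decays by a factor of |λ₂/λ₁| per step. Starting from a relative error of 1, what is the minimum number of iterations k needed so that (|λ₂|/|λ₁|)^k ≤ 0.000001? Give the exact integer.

|λ₂/λ₁| = 3.29/5.19 = 0.63391
Need k ≥ ln(0.000001) / ln(0.63391) = -13.8155 / -0.4558 ≈ 30.307
Smallest integer k satisfying the bound: 31

31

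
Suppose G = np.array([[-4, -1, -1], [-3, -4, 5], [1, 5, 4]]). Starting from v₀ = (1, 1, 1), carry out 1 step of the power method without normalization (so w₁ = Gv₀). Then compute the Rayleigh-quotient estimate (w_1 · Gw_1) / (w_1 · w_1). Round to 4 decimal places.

w1 = Gv₀ = ((-4)·1 + (-1)·1 + (-1)·1; (-3)·1 + (-4)·1 + 5·1; 1·1 + 5·1 + 4·1) = (-6, -2, 10)
Gw1 = (16, 76, 24)
w1·Gw1 = (-6)·16 + (-2)·76 + 10·24 = -8; w1·w1 = (-6)·(-6) + (-2)·(-2) + 10·10 = 140
λ ≈ -8/140 = -0.0571

-0.0571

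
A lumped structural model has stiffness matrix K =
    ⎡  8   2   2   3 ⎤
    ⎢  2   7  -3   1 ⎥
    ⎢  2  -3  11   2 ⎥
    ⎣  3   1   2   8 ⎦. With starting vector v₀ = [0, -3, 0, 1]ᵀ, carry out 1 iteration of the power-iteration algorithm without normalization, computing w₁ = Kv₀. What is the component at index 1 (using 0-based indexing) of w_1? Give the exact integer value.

w1 = Kv₀ = (8·0 + 2·(-3) + 2·0 + 3·1; 2·0 + 7·(-3) + (-3)·0 + 1·1; 2·0 + (-3)·(-3) + 11·0 + 2·1; 3·0 + 1·(-3) + 2·0 + 8·1) = (-3, -20, 11, 5)
The requested component of w1 is -20.

-20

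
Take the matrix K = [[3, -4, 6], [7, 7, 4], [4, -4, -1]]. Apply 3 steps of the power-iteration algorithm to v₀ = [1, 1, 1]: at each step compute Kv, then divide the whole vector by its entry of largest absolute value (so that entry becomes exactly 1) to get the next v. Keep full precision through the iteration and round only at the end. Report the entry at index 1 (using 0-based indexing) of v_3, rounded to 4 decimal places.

Kv0 = (5.00000, 18.00000, -1.00000); divide by 18.00000 → v1 = (0.27778, 1.00000, -0.05556)
Kv1 = (-3.50000, 8.72222, -2.83333); divide by 8.72222 → v2 = (-0.40127, 1.00000, -0.32484)
Kv2 = (-7.15287, 2.89172, -5.28025); divide by -7.15287 → v3 = (1.00000, -0.40427, 0.73820)
Requested entry of v3: 454/-1123 = -0.4043

-0.4043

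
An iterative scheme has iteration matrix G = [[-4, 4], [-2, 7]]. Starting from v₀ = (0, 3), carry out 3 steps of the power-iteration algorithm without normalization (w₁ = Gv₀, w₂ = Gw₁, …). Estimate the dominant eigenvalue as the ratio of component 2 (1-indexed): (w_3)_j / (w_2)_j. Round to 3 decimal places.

λ ≈ 6.415

w1 = Gv₀ = (12, 21)
w2 = Gw1 = (36, 123)
w3 = Gw2 = (348, 789)
Ratio at component: 789 / 123 = 6.415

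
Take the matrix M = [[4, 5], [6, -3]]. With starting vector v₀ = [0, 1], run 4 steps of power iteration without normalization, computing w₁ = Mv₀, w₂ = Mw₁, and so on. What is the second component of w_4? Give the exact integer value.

w1 = Mv₀ = (4·0 + 5·1; 6·0 + (-3)·1) = (5, -3)
w2 = Mw1 = (4·5 + 5·(-3); 6·5 + (-3)·(-3)) = (5, 39)
w3 = Mw2 = (215, -87)
w4 = Mw3 = (425, 1551)
The requested component of w4 is 1551.

1551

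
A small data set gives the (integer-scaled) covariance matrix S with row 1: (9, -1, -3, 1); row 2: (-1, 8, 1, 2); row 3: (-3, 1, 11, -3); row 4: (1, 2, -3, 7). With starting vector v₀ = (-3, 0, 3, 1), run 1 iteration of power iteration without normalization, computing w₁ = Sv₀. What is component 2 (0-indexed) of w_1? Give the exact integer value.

w1 = Sv₀ = (9·(-3) + (-1)·0 + (-3)·3 + 1·1; (-1)·(-3) + 8·0 + 1·3 + 2·1; (-3)·(-3) + 1·0 + 11·3 + (-3)·1; 1·(-3) + 2·0 + (-3)·3 + 7·1) = (-35, 8, 39, -5)
The requested component of w1 is 39.

39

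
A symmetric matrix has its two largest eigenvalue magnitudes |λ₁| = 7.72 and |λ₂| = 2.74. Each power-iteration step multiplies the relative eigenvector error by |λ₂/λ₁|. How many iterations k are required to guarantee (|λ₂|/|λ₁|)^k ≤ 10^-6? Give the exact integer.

|λ₂/λ₁| = 2.74/7.72 = 0.35492
Need k ≥ ln(10^-6) / ln(0.35492) = -13.8155 / -1.0359 ≈ 13.337
Smallest integer k satisfying the bound: 14

14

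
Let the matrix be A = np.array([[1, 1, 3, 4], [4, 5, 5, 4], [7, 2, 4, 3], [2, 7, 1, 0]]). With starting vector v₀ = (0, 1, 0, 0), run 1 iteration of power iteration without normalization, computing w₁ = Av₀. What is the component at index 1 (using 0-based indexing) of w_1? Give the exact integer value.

w1 = Av₀ = (1, 5, 2, 7)
The requested component of w1 is 5.

5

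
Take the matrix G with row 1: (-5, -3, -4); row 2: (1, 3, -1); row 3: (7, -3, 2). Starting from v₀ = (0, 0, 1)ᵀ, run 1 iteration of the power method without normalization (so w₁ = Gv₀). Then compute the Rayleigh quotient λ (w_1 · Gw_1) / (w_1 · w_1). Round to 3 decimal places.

w1 = Gv₀ = ((-5)·0 + (-3)·0 + (-4)·1; 1·0 + 3·0 + (-1)·1; 7·0 + (-3)·0 + 2·1) = (-4, -1, 2)
Gw1 = (15, -9, -21)
w1·Gw1 = (-4)·15 + (-1)·(-9) + 2·(-21) = -93; w1·w1 = (-4)·(-4) + (-1)·(-1) + 2·2 = 21
λ ≈ -93/21 = -4.429

-4.429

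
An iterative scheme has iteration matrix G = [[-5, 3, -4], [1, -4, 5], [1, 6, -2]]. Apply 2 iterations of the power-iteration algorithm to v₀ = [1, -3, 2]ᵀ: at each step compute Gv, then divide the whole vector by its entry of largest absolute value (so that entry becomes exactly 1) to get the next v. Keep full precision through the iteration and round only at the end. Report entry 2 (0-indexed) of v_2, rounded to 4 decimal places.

Gv0 = (-22.00000, 23.00000, -21.00000); divide by 23.00000 → v1 = (-0.95652, 1.00000, -0.91304)
Gv1 = (11.43478, -9.52174, 6.86957); divide by 11.43478 → v2 = (1.00000, -0.83270, 0.60076)
Requested entry of v2: 158/263 = 0.6008

0.6008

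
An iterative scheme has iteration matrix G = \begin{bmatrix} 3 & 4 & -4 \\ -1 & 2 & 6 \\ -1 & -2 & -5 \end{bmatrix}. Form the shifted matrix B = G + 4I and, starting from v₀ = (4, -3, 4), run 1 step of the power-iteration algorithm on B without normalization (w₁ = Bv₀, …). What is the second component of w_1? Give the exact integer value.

2

B = G + 4I has rows (7, 4, -4); (-1, 6, 6); (-1, -2, -1)
w1 = Bv₀ = (0, 2, -2)
Requested component of w1: 2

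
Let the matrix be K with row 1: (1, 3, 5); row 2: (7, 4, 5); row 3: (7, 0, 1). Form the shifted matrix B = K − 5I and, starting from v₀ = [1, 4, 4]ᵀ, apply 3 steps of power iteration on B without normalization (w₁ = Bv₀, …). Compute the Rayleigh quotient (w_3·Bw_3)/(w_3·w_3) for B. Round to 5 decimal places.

μ ≈ -8.86590

B = K − 5I has rows (-4, 3, 5); (7, -1, 5); (7, 0, -4)
w1 = Bv₀ = ((-4)·1 + 3·4 + 5·4; 7·1 + (-1)·4 + 5·4; 7·1 + 0·4 + (-4)·4) = (28, 23, -9)
w2 = Bw1 = ((-4)·28 + 3·23 + 5·(-9); 7·28 + (-1)·23 + 5·(-9); 7·28 + 0·23 + (-4)·(-9)) = (-88, 128, 232)
w3 = Bw2 = (1896, 416, -1544)
Bw3 = (-14056, 5136, 19448)
w3·Bw3 = -54541312; w3·w3 = 6151808; μ ≈ -54541312/6151808 = -8.86590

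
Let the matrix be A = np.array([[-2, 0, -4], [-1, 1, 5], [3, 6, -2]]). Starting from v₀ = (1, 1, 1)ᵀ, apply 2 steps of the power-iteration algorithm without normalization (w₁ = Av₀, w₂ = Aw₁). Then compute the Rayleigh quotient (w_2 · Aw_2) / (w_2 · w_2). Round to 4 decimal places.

λ ≈ 0.5421

w1 = Av₀ = (-6, 5, 7)
w2 = Aw1 = (-16, 46, -2)
Aw2 = (40, 52, 232)
w2·Aw2 = (-16)·40 + 46·52 + (-2)·232 = 1288; w2·w2 = (-16)·(-16) + 46·46 + (-2)·(-2) = 2376
λ ≈ 1288/2376 = 0.5421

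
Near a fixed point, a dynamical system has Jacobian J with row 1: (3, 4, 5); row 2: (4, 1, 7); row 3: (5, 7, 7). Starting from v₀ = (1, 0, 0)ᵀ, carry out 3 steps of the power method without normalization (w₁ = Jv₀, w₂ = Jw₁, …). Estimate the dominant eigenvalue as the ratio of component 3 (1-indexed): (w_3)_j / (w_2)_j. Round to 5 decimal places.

14.78205

w1 = Jv₀ = (3·1 + 4·0 + 5·0; 4·1 + 1·0 + 7·0; 5·1 + 7·0 + 7·0) = (3, 4, 5)
w2 = Jw1 = (3·3 + 4·4 + 5·5; 4·3 + 1·4 + 7·5; 5·3 + 7·4 + 7·5) = (50, 51, 78)
w3 = Jw2 = (744, 797, 1153)
Ratio at component: 1153 / 78 = 14.78205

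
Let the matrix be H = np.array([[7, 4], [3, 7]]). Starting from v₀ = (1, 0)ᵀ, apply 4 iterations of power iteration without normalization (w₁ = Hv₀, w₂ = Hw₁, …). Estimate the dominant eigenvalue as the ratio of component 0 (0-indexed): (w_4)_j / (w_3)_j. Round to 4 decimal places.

w1 = Hv₀ = (7·1 + 4·0; 3·1 + 7·0) = (7, 3)
w2 = Hw1 = (7·7 + 4·3; 3·7 + 7·3) = (61, 42)
w3 = Hw2 = (595, 477)
w4 = Hw3 = (6073, 5124)
Ratio at component: 6073 / 595 = 10.2067

10.2067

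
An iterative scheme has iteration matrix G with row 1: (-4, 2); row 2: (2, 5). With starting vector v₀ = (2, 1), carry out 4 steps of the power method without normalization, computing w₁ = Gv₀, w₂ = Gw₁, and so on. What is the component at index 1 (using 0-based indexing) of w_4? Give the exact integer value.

w1 = Gv₀ = ((-4)·2 + 2·1; 2·2 + 5·1) = (-6, 9)
w2 = Gw1 = ((-4)·(-6) + 2·9; 2·(-6) + 5·9) = (42, 33)
w3 = Gw2 = (-102, 249)
w4 = Gw3 = (906, 1041)
The requested component of w4 is 1041.

1041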